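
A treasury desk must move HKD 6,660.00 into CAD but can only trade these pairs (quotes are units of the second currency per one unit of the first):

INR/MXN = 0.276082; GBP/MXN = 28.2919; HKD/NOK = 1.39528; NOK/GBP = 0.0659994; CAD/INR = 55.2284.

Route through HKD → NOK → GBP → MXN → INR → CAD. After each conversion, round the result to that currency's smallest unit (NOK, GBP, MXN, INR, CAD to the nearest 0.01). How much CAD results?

HKD 6,660.00 × 1.39528 = NOK 9,292.56
NOK 9,292.56 × 0.0659994 = GBP 613.30
GBP 613.30 × 28.2919 = MXN 17,351.42
MXN 17,351.42 ÷ 0.276082 = INR 62,848.79
INR 62,848.79 ÷ 55.2284 = CAD 1,137.98

CAD 1,137.98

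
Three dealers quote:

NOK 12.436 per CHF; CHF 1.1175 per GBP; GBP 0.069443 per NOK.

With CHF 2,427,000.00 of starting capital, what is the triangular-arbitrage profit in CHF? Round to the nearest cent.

Profit: CHF 87,855.62

Profitable loop is CHF → GBP → NOK → CHF:
CHF 2,427,000.00 ÷ 1.1175 = GBP 2,171,812.08
GBP 2,171,812.08 ÷ 0.069443 = NOK 31,274,744.47
NOK 31,274,744.47 ÷ 12.436 = CHF 2,514,855.62
Profit = CHF 2,514,855.62 − CHF 2,427,000.00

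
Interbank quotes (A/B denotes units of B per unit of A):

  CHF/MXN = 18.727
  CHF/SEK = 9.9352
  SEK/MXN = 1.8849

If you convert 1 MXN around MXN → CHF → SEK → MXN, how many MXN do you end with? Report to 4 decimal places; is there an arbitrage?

1.0000 (no arbitrage)

Around MXN → CHF → SEK → MXN: 1 ÷ 18.727 × 9.9352 × 1.8849 = 0.999992
Product ≈ 1 (deviation 0.001%, within rounding noise).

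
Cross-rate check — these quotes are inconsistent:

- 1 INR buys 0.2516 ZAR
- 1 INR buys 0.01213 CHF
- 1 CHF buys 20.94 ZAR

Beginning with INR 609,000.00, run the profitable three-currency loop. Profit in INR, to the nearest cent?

Profit: INR 5,814.55

Profitable loop is INR → CHF → ZAR → INR:
INR 609,000.00 × 0.01213 = CHF 7,387.17
CHF 7,387.17 × 20.94 = ZAR 154,687.34
ZAR 154,687.34 ÷ 0.2516 = INR 614,814.55
Profit = INR 614,814.55 − INR 609,000.00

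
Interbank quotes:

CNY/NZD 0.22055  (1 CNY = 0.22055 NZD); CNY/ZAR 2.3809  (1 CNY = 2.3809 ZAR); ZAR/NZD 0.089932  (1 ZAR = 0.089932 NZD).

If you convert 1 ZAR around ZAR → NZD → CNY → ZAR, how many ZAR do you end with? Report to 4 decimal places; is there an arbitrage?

Around ZAR → NZD → CNY → ZAR: 1 × 0.089932 ÷ 0.22055 × 2.3809 = 0.970842
Product < 1; profitable direction is ZAR → CNY → NZD → ZAR.

0.9708 (arbitrage exists)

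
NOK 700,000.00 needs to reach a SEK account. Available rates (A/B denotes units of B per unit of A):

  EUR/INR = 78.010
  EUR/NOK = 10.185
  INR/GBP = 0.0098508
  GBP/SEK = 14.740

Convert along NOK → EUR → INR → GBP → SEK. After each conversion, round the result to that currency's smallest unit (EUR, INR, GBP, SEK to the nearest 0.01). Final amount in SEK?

SEK 778,495.75

NOK 700,000.00 ÷ 10.185 = EUR 68,728.52
EUR 68,728.52 × 78.010 = INR 5,361,511.85
INR 5,361,511.85 × 0.0098508 = GBP 52,815.18
GBP 52,815.18 × 14.740 = SEK 778,495.75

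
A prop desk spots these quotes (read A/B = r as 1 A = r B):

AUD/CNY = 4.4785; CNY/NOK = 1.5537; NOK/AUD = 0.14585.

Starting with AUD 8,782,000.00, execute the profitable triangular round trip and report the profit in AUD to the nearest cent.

Profitable loop is AUD → CNY → NOK → AUD:
AUD 8,782,000.00 × 4.4785 = CNY 39,330,187.00
CNY 39,330,187.00 × 1.5537 = NOK 61,107,311.54
NOK 61,107,311.54 × 0.14585 = AUD 8,912,501.39
Profit = AUD 8,912,501.39 − AUD 8,782,000.00

Profit: AUD 130,501.39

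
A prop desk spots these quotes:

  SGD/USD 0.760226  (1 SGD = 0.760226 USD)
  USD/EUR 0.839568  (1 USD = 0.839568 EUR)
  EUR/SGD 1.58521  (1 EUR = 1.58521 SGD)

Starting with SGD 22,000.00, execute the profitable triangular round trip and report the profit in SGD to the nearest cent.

Profitable loop is SGD → USD → EUR → SGD:
SGD 22,000.00 × 0.760226 = USD 16,724.97
USD 16,724.97 × 0.839568 = EUR 14,041.75
EUR 14,041.75 × 1.58521 = SGD 22,259.12
Profit = SGD 22,259.12 − SGD 22,000.00

Profit: SGD 259.12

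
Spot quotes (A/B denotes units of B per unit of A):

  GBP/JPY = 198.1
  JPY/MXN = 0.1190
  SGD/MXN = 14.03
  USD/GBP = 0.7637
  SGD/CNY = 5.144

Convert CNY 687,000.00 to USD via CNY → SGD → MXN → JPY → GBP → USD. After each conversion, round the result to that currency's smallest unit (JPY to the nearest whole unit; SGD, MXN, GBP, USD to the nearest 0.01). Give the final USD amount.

USD 104,078.07

CNY 687,000.00 ÷ 5.144 = SGD 133,553.65
SGD 133,553.65 × 14.03 = MXN 1,873,757.71
MXN 1,873,757.71 ÷ 0.1190 = JPY 15,745,863
JPY 15,745,863 ÷ 198.1 = GBP 79,484.42
GBP 79,484.42 ÷ 0.7637 = USD 104,078.07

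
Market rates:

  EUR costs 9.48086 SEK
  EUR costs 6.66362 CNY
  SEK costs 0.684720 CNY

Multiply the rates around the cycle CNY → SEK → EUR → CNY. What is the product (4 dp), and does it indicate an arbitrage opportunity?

1.0265 (arbitrage exists)

Around CNY → SEK → EUR → CNY: 1 ÷ 0.684720 ÷ 9.48086 × 6.66362 = 1.026478
Product > 1; profitable direction is CNY → SEK → EUR → CNY.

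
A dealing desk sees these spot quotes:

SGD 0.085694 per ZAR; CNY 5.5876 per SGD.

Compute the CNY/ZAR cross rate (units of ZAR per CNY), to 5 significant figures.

CNY/ZAR = 2.0885

1 CNY ÷ 5.5876 = 0.178968 SGD
0.178968 SGD ÷ 0.085694 = 2.08845 ZAR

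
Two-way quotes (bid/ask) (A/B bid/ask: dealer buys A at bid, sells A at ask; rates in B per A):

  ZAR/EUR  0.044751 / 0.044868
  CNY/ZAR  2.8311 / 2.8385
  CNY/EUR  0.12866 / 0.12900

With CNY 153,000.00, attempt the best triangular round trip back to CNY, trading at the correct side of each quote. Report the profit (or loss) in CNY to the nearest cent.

Best loop CNY → EUR → ZAR → CNY:
CNY 153,000.00 × 0.12866 (sell CNY at bid) = EUR 19,684.98
EUR 19,684.98 ÷ 0.044868 (buy ZAR at ask) = ZAR 438,730.94
ZAR 438,730.94 ÷ 2.8385 (buy CNY at ask) = CNY 154,564.36

Net profit: CNY 1,564.36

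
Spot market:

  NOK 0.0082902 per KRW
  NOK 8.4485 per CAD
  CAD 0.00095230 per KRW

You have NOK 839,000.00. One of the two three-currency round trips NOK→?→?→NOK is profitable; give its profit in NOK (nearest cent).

Profit: NOK 25,517.08

Profitable loop is NOK → CAD → KRW → NOK:
NOK 839,000.00 ÷ 8.4485 = CAD 99,307.57
CAD 99,307.57 ÷ 0.00095230 = KRW 104,281,812
KRW 104,281,812 × 0.0082902 = NOK 864,517.08
Profit = NOK 864,517.08 − NOK 839,000.00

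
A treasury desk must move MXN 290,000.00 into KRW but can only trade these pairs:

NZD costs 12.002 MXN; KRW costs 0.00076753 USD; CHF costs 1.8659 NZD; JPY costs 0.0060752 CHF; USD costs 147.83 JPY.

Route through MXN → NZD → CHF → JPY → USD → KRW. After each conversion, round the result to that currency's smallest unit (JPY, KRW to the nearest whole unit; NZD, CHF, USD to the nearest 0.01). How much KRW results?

MXN 290,000.00 ÷ 12.002 = NZD 24,162.64
NZD 24,162.64 ÷ 1.8659 = CHF 12,949.59
CHF 12,949.59 ÷ 0.0060752 = JPY 2,131,550
JPY 2,131,550 ÷ 147.83 = USD 14,418.93
USD 14,418.93 ÷ 0.00076753 = KRW 18,786,145

KRW 18,786,145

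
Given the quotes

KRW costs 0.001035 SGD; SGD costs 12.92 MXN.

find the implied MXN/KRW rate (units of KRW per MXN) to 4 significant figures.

1 MXN ÷ 12.92 = 0.0773994 SGD
0.0773994 SGD ÷ 0.001035 = 74.782 KRW

MXN/KRW = 74.78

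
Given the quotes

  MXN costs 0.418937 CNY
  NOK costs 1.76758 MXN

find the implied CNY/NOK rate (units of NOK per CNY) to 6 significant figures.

CNY/NOK = 1.35043

1 CNY ÷ 0.418937 = 2.38699 MXN
2.38699 MXN ÷ 1.76758 = 1.35043 NOK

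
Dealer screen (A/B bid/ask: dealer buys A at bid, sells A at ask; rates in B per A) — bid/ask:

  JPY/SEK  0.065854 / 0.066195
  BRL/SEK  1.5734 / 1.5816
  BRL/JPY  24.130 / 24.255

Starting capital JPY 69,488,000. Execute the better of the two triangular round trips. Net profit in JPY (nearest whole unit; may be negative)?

Net profit: JPY 327,626

Best loop JPY → SEK → BRL → JPY:
JPY 69,488,000 × 0.065854 (sell JPY at bid) = SEK 4,576,062.75
SEK 4,576,062.75 ÷ 1.5816 (buy BRL at ask) = BRL 2,893,312.31
BRL 2,893,312.31 × 24.130 (sell BRL at bid) = JPY 69,815,626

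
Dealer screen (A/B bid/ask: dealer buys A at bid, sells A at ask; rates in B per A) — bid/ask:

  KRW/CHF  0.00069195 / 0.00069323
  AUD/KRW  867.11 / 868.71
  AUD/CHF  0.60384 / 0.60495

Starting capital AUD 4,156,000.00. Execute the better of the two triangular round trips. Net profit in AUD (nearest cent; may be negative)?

Best loop AUD → CHF → KRW → AUD:
AUD 4,156,000.00 × 0.60384 (sell AUD at bid) = CHF 2,509,559.04
CHF 2,509,559.04 ÷ 0.00069323 (buy KRW at ask) = KRW 3,620,095,841
KRW 3,620,095,841 ÷ 868.71 (buy AUD at ask) = AUD 4,167,208.67

Net profit: AUD 11,208.67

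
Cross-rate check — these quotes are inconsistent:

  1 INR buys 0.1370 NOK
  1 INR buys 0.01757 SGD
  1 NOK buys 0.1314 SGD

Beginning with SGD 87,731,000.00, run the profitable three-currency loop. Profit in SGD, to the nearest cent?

Profitable loop is SGD → INR → NOK → SGD:
SGD 87,731,000.00 ÷ 0.01757 = INR 4,993,227,091.63
INR 4,993,227,091.63 × 0.1370 = NOK 684,072,111.55
NOK 684,072,111.55 × 0.1314 = SGD 89,887,075.46
Profit = SGD 89,887,075.46 − SGD 87,731,000.00

Profit: SGD 2,156,075.46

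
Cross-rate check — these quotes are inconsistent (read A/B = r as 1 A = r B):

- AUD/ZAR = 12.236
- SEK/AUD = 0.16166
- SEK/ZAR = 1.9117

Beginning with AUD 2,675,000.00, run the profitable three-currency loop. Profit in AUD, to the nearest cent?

Profit: AUD 92,872.55

Profitable loop is AUD → ZAR → SEK → AUD:
AUD 2,675,000.00 × 12.236 = ZAR 32,731,300.00
ZAR 32,731,300.00 ÷ 1.9117 = SEK 17,121,567.19
SEK 17,121,567.19 × 0.16166 = AUD 2,767,872.55
Profit = AUD 2,767,872.55 − AUD 2,675,000.00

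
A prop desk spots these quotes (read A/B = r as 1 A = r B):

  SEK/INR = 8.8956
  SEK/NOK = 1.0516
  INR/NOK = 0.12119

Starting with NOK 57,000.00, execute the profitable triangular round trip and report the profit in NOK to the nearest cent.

Profit: NOK 1,434.09

Profitable loop is NOK → SEK → INR → NOK:
NOK 57,000.00 ÷ 1.0516 = SEK 54,203.12
SEK 54,203.12 × 8.8956 = INR 482,169.27
INR 482,169.27 × 0.12119 = NOK 58,434.09
Profit = NOK 58,434.09 − NOK 57,000.00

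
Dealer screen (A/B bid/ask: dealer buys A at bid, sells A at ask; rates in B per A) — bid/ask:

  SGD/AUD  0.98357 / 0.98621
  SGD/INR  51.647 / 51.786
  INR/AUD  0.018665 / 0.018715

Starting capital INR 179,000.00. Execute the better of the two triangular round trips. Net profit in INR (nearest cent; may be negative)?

Net profit: INR 2,658.66

Best loop INR → SGD → AUD → INR:
INR 179,000.00 ÷ 51.786 (buy SGD at ask) = SGD 3,456.53
SGD 3,456.53 × 0.98357 (sell SGD at bid) = AUD 3,399.74
AUD 3,399.74 ÷ 0.018715 (buy INR at ask) = INR 181,658.66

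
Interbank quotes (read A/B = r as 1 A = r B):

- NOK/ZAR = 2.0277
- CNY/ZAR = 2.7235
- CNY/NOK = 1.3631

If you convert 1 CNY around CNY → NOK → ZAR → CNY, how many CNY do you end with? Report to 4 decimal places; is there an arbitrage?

Around CNY → NOK → ZAR → CNY: 1 × 1.3631 × 2.0277 ÷ 2.7235 = 1.014855
Product > 1; profitable direction is CNY → NOK → ZAR → CNY.

1.0149 (arbitrage exists)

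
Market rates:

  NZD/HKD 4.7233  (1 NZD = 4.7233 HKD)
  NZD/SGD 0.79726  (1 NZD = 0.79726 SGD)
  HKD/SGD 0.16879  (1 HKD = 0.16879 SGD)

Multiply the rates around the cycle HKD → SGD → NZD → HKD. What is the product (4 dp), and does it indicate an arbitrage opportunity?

1.0000 (no arbitrage)

Around HKD → SGD → NZD → HKD: 1 × 0.16879 ÷ 0.79726 × 4.7233 = 0.999982
Product ≈ 1 (deviation 0.002%, within rounding noise).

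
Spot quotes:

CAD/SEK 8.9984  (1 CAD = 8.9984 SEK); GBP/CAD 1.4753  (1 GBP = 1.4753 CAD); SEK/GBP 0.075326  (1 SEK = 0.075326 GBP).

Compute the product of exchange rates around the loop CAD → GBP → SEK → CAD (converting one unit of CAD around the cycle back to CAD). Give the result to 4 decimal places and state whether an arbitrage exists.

1.0000 (no arbitrage)

Around CAD → GBP → SEK → CAD: 1 ÷ 1.4753 ÷ 0.075326 ÷ 8.9984 = 1.000022
Product ≈ 1 (deviation 0.002%, within rounding noise).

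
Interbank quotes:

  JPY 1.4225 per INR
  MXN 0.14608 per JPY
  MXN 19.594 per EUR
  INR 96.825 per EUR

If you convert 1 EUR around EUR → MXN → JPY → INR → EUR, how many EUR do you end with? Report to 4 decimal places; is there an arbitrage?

0.9739 (arbitrage exists)

Around EUR → MXN → JPY → INR → EUR: 1 × 19.594 ÷ 0.14608 ÷ 1.4225 ÷ 96.825 = 0.973851
Product < 1; profitable direction is EUR → INR → JPY → MXN → EUR.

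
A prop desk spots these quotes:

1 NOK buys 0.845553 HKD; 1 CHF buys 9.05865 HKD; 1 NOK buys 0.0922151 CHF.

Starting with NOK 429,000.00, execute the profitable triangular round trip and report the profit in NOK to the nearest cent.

Profit: NOK 5,242.78

Profitable loop is NOK → HKD → CHF → NOK:
NOK 429,000.00 × 0.845553 = HKD 362,742.24
HKD 362,742.24 ÷ 9.05865 = CHF 40,043.74
CHF 40,043.74 ÷ 0.0922151 = NOK 434,242.78
Profit = NOK 434,242.78 − NOK 429,000.00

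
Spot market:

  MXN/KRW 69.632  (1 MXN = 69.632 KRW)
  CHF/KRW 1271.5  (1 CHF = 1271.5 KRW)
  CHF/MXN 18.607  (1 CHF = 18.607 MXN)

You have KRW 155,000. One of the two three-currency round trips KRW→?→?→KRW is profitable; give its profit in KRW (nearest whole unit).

Profit: KRW 2,943

Profitable loop is KRW → CHF → MXN → KRW:
KRW 155,000 ÷ 1271.5 = CHF 121.90
CHF 121.90 × 18.607 = MXN 2,268.25
MXN 2,268.25 × 69.632 = KRW 157,943
Profit = KRW 157,943 − KRW 155,000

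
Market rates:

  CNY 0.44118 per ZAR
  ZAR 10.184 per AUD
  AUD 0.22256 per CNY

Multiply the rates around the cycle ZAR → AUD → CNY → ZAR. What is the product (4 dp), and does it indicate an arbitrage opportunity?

Around ZAR → AUD → CNY → ZAR: 1 ÷ 10.184 ÷ 0.22256 ÷ 0.44118 = 1.000043
Product ≈ 1 (deviation 0.004%, within rounding noise).

1.0000 (no arbitrage)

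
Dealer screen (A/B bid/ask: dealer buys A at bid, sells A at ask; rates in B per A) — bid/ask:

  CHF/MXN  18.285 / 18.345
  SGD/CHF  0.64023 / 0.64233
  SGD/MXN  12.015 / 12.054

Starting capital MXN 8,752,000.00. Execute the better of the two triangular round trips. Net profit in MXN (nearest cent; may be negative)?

Best loop MXN → CHF → SGD → MXN:
MXN 8,752,000.00 ÷ 18.345 (buy CHF at ask) = CHF 477,078.22
CHF 477,078.22 ÷ 0.64233 (buy SGD at ask) = SGD 742,730.72
SGD 742,730.72 × 12.015 (sell SGD at bid) = MXN 8,923,909.59

Net profit: MXN 171,909.59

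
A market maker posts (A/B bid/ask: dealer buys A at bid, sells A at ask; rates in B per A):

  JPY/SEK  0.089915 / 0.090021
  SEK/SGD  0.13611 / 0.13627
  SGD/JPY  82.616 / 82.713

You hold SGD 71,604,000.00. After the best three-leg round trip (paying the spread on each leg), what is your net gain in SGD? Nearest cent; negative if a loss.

Best loop SGD → JPY → SEK → SGD:
SGD 71,604,000.00 × 82.616 (sell SGD at bid) = JPY 5,915,636,064
JPY 5,915,636,064 × 0.089915 (sell JPY at bid) = SEK 531,904,416.69
SEK 531,904,416.69 × 0.13611 (sell SEK at bid) = SGD 72,397,510.16

Net profit: SGD 793,510.16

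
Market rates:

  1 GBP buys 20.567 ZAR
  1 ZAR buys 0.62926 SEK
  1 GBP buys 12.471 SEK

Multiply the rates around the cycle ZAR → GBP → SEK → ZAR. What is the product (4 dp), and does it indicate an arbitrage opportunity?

0.9636 (arbitrage exists)

Around ZAR → GBP → SEK → ZAR: 1 ÷ 20.567 × 12.471 ÷ 0.62926 = 0.963608
Product < 1; profitable direction is ZAR → SEK → GBP → ZAR.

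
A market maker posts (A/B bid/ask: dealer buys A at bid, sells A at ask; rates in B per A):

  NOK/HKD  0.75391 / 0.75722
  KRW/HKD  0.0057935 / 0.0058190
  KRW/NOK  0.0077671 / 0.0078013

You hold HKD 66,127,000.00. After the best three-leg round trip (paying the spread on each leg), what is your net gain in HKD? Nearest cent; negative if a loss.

Best loop HKD → KRW → NOK → HKD:
HKD 66,127,000.00 ÷ 0.0058190 (buy KRW at ask) = KRW 11,363,980,065
KRW 11,363,980,065 × 0.0077671 (sell KRW at bid) = NOK 88,265,169.57
NOK 88,265,169.57 × 0.75391 (sell NOK at bid) = HKD 66,543,993.99

Net profit: HKD 416,993.99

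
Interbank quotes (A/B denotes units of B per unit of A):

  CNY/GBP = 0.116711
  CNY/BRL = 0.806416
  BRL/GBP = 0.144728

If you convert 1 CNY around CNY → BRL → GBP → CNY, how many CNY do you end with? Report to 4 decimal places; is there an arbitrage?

Around CNY → BRL → GBP → CNY: 1 × 0.806416 × 0.144728 ÷ 0.116711 = 1.000000
Product ≈ 1 (deviation 0.000%, within rounding noise).

1.0000 (no arbitrage)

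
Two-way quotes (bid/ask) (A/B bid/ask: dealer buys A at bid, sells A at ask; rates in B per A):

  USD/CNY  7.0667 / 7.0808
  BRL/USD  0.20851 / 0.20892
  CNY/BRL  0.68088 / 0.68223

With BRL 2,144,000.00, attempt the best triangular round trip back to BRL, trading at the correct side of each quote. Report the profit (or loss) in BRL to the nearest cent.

Best loop BRL → USD → CNY → BRL:
BRL 2,144,000.00 × 0.20851 (sell BRL at bid) = USD 447,045.44
USD 447,045.44 × 7.0667 (sell USD at bid) = CNY 3,159,136.01
CNY 3,159,136.01 × 0.68088 (sell CNY at bid) = BRL 2,150,992.53

Net profit: BRL 6,992.53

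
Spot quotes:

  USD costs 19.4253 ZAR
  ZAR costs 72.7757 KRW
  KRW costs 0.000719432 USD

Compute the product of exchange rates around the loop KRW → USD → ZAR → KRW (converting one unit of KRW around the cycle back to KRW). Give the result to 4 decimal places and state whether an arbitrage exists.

Around KRW → USD → ZAR → KRW: 1 × 0.000719432 × 19.4253 × 72.7757 = 1.017054
Product > 1; profitable direction is KRW → USD → ZAR → KRW.

1.0171 (arbitrage exists)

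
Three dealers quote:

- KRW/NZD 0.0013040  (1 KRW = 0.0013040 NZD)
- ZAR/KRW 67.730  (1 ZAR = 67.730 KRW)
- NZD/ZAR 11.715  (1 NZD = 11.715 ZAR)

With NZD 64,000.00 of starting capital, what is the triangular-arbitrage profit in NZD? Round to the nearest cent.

Profitable loop is NZD → ZAR → KRW → NZD:
NZD 64,000.00 × 11.715 = ZAR 749,760.00
ZAR 749,760.00 × 67.730 = KRW 50,781,245
KRW 50,781,245 × 0.0013040 = NZD 66,218.74
Profit = NZD 66,218.74 − NZD 64,000.00

Profit: NZD 2,218.74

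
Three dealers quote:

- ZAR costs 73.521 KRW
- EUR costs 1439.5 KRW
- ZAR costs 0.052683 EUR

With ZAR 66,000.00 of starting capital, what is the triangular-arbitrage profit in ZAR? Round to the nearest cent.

Profit: ZAR 2,079.24

Profitable loop is ZAR → EUR → KRW → ZAR:
ZAR 66,000.00 × 0.052683 = EUR 3,477.08
EUR 3,477.08 × 1439.5 = KRW 5,005,254
KRW 5,005,254 ÷ 73.521 = ZAR 68,079.24
Profit = ZAR 68,079.24 − ZAR 66,000.00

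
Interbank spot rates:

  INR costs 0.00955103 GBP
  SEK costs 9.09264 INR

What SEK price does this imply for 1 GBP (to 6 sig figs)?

1 GBP ÷ 0.00955103 = 104.701 INR
104.701 INR ÷ 9.09264 = 11.5149 SEK

GBP/SEK = 11.5149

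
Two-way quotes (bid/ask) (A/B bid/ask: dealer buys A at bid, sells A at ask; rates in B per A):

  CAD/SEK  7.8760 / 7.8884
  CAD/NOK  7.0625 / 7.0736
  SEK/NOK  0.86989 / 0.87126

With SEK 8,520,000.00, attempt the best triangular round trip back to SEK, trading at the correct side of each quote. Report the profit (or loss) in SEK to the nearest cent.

Best loop SEK → CAD → NOK → SEK:
SEK 8,520,000.00 ÷ 7.8884 (buy CAD at ask) = CAD 1,080,066.93
CAD 1,080,066.93 × 7.0625 (sell CAD at bid) = NOK 7,627,972.72
NOK 7,627,972.72 ÷ 0.87126 (buy SEK at ask) = SEK 8,755,104.93

Net profit: SEK 235,104.93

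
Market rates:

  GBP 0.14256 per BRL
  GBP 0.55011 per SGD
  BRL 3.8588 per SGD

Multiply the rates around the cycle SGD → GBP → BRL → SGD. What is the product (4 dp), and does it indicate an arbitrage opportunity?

1.0000 (no arbitrage)

Around SGD → GBP → BRL → SGD: 1 × 0.55011 ÷ 0.14256 ÷ 3.8588 = 0.999999
Product ≈ 1 (deviation 0.000%, within rounding noise).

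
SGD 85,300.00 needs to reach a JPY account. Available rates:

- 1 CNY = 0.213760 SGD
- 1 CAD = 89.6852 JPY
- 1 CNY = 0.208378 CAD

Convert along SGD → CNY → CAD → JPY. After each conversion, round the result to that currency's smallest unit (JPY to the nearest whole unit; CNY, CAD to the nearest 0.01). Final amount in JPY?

JPY 7,457,534

SGD 85,300.00 ÷ 0.213760 = CNY 399,045.66
CNY 399,045.66 × 0.208378 = CAD 83,152.34
CAD 83,152.34 × 89.6852 = JPY 7,457,534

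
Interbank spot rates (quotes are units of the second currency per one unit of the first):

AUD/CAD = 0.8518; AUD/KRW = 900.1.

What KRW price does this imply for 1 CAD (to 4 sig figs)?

CAD/KRW = 1057

1 CAD ÷ 0.8518 = 1.17398 AUD
1.17398 AUD × 900.1 = 1056.7 KRW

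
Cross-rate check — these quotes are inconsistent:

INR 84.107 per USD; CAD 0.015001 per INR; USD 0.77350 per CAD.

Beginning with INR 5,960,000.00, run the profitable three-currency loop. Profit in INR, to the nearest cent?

Profitable loop is INR → USD → CAD → INR:
INR 5,960,000.00 ÷ 84.107 = USD 70,862.12
USD 70,862.12 ÷ 0.77350 = CAD 91,612.30
CAD 91,612.30 ÷ 0.015001 = INR 6,107,079.71
Profit = INR 6,107,079.71 − INR 5,960,000.00

Profit: INR 147,079.71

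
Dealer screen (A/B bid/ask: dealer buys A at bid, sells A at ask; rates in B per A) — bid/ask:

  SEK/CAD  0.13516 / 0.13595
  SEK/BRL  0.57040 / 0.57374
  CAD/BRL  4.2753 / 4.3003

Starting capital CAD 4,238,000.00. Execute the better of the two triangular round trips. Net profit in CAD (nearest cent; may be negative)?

Best loop CAD → BRL → SEK → CAD:
CAD 4,238,000.00 × 4.2753 (sell CAD at bid) = BRL 18,118,721.40
BRL 18,118,721.40 ÷ 0.57374 (buy SEK at ask) = SEK 31,580,021.26
SEK 31,580,021.26 × 0.13516 (sell SEK at bid) = CAD 4,268,355.67

Net profit: CAD 30,355.67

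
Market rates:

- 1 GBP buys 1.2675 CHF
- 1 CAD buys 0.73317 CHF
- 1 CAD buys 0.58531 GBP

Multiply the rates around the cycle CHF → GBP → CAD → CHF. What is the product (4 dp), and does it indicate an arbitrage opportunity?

0.9883 (arbitrage exists)

Around CHF → GBP → CAD → CHF: 1 ÷ 1.2675 ÷ 0.58531 × 0.73317 = 0.988259
Product < 1; profitable direction is CHF → CAD → GBP → CHF.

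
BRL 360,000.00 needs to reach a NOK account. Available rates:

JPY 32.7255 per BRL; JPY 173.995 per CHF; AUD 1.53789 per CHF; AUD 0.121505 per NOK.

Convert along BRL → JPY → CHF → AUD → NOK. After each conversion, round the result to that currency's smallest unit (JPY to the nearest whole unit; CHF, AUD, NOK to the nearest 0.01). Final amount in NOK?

BRL 360,000.00 × 32.7255 = JPY 11,781,180
JPY 11,781,180 ÷ 173.995 = CHF 67,709.88
CHF 67,709.88 × 1.53789 = AUD 104,130.35
AUD 104,130.35 ÷ 0.121505 = NOK 857,004.65

NOK 857,004.65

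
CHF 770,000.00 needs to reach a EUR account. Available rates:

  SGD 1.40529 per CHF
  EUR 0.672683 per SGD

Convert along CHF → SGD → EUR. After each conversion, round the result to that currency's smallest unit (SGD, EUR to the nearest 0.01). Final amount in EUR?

EUR 727,892.31

CHF 770,000.00 × 1.40529 = SGD 1,082,073.30
SGD 1,082,073.30 × 0.672683 = EUR 727,892.31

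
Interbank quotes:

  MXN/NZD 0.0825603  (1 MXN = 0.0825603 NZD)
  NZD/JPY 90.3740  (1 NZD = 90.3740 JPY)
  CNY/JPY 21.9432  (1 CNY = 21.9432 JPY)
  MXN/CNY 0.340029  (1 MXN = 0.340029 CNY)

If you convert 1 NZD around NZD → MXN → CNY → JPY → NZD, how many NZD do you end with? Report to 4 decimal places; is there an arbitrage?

Around NZD → MXN → CNY → JPY → NZD: 1 ÷ 0.0825603 × 0.340029 × 21.9432 ÷ 90.3740 = 1.000003
Product ≈ 1 (deviation 0.000%, within rounding noise).

1.0000 (no arbitrage)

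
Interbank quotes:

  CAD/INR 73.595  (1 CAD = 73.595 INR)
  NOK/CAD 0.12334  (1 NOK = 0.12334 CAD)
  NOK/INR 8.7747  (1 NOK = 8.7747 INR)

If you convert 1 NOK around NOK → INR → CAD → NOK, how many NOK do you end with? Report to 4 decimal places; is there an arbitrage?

0.9667 (arbitrage exists)

Around NOK → INR → CAD → NOK: 1 × 8.7747 ÷ 73.595 ÷ 0.12334 = 0.966674
Product < 1; profitable direction is NOK → CAD → INR → NOK.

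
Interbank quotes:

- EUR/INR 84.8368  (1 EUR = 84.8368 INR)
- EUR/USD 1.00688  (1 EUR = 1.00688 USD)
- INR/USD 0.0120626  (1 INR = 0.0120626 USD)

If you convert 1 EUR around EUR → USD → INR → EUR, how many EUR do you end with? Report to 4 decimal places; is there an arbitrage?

0.9839 (arbitrage exists)

Around EUR → USD → INR → EUR: 1 × 1.00688 ÷ 0.0120626 ÷ 84.8368 = 0.983904
Product < 1; profitable direction is EUR → INR → USD → EUR.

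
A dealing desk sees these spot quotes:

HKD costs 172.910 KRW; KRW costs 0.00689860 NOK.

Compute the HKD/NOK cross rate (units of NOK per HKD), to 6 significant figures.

1 HKD × 172.910 = 172.91 KRW
172.91 KRW × 0.00689860 = 1.19284 NOK

HKD/NOK = 1.19284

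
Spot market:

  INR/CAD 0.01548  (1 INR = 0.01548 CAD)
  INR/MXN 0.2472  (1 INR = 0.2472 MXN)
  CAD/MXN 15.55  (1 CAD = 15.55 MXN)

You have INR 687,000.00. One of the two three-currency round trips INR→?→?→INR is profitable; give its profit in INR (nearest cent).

Profit: INR 18,511.10

Profitable loop is INR → MXN → CAD → INR:
INR 687,000.00 × 0.2472 = MXN 169,826.40
MXN 169,826.40 ÷ 15.55 = CAD 10,921.31
CAD 10,921.31 ÷ 0.01548 = INR 705,511.10
Profit = INR 705,511.10 − INR 687,000.00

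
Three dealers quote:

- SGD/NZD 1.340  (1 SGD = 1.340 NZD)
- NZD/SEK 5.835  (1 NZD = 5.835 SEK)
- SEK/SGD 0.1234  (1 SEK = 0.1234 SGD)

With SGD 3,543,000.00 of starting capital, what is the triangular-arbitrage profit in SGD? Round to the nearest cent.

Profitable loop is SGD → SEK → NZD → SGD:
SGD 3,543,000.00 ÷ 0.1234 = SEK 28,711,507.29
SEK 28,711,507.29 ÷ 5.835 = NZD 4,920,566.80
NZD 4,920,566.80 ÷ 1.340 = SGD 3,672,064.78
Profit = SGD 3,672,064.78 − SGD 3,543,000.00

Profit: SGD 129,064.78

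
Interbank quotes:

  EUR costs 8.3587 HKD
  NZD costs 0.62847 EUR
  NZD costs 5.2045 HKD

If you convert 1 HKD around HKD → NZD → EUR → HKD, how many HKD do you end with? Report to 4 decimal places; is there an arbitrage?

1.0094 (arbitrage exists)

Around HKD → NZD → EUR → HKD: 1 ÷ 5.2045 × 0.62847 × 8.3587 = 1.009356
Product > 1; profitable direction is HKD → NZD → EUR → HKD.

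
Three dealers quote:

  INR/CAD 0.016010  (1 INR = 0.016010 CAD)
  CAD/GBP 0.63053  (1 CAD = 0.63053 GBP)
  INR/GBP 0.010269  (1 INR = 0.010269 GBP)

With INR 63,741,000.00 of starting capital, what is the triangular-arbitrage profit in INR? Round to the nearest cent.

Profitable loop is INR → GBP → CAD → INR:
INR 63,741,000.00 × 0.010269 = GBP 654,556.33
GBP 654,556.33 ÷ 0.63053 = CAD 1,038,104.97
CAD 1,038,104.97 ÷ 0.016010 = INR 64,841,035.20
Profit = INR 64,841,035.20 − INR 63,741,000.00

Profit: INR 1,100,035.20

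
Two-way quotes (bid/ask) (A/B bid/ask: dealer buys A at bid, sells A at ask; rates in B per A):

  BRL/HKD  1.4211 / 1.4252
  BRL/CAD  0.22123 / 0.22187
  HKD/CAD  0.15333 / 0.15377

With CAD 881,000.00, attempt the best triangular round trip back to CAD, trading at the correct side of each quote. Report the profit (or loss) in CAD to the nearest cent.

Net profit: CAD 8,349.57

Best loop CAD → HKD → BRL → CAD:
CAD 881,000.00 ÷ 0.15377 (buy HKD at ask) = HKD 5,729,336.02
HKD 5,729,336.02 ÷ 1.4252 (buy BRL at ask) = BRL 4,020,022.47
BRL 4,020,022.47 × 0.22123 (sell BRL at bid) = CAD 889,349.57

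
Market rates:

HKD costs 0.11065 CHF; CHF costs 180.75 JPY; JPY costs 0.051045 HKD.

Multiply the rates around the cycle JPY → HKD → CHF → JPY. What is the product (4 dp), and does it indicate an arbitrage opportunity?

1.0209 (arbitrage exists)

Around JPY → HKD → CHF → JPY: 1 × 0.051045 × 0.11065 × 180.75 = 1.020899
Product > 1; profitable direction is JPY → HKD → CHF → JPY.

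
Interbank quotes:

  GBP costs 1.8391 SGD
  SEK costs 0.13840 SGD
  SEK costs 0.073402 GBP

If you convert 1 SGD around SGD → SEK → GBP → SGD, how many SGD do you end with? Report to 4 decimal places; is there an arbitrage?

Around SGD → SEK → GBP → SGD: 1 ÷ 0.13840 × 0.073402 × 1.8391 = 0.975387
Product < 1; profitable direction is SGD → GBP → SEK → SGD.

0.9754 (arbitrage exists)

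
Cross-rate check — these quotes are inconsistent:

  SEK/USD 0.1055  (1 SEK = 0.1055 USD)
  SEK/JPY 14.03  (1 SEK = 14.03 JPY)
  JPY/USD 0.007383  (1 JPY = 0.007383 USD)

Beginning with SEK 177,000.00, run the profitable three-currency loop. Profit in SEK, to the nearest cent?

Profit: SEK 3,274.87

Profitable loop is SEK → USD → JPY → SEK:
SEK 177,000.00 × 0.1055 = USD 18,673.50
USD 18,673.50 ÷ 0.007383 = JPY 2,529,256
JPY 2,529,256 ÷ 14.03 = SEK 180,274.87
Profit = SEK 180,274.87 − SEK 177,000.00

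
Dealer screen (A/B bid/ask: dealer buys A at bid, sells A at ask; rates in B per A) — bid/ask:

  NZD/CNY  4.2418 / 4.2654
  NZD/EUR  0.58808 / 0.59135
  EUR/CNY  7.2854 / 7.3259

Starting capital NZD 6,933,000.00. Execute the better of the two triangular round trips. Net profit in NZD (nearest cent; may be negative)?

Best loop NZD → EUR → CNY → NZD:
NZD 6,933,000.00 × 0.58808 (sell NZD at bid) = EUR 4,077,158.64
EUR 4,077,158.64 × 7.2854 (sell EUR at bid) = CNY 29,703,731.56
CNY 29,703,731.56 ÷ 4.2654 (buy NZD at ask) = NZD 6,963,879.49

Net profit: NZD 30,879.49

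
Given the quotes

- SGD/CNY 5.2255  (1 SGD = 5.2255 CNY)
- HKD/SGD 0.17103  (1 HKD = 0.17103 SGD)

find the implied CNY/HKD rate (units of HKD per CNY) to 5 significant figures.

CNY/HKD = 1.1189

1 CNY ÷ 5.2255 = 0.191369 SGD
0.191369 SGD ÷ 0.17103 = 1.11892 HKD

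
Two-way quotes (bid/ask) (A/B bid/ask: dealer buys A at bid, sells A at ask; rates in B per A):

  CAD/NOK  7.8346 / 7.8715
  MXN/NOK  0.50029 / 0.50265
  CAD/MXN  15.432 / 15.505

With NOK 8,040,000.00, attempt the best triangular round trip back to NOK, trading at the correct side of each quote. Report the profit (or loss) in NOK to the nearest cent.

Best loop NOK → MXN → CAD → NOK:
NOK 8,040,000.00 ÷ 0.50265 (buy MXN at ask) = MXN 15,995,225.31
MXN 15,995,225.31 ÷ 15.505 (buy CAD at ask) = CAD 1,031,617.24
CAD 1,031,617.24 × 7.8346 (sell CAD at bid) = NOK 8,082,308.43

Net profit: NOK 42,308.43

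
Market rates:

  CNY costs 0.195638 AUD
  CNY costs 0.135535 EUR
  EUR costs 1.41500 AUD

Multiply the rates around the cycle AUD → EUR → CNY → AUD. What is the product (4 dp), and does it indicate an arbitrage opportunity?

1.0201 (arbitrage exists)

Around AUD → EUR → CNY → AUD: 1 ÷ 1.41500 ÷ 0.135535 × 0.195638 = 1.020106
Product > 1; profitable direction is AUD → EUR → CNY → AUD.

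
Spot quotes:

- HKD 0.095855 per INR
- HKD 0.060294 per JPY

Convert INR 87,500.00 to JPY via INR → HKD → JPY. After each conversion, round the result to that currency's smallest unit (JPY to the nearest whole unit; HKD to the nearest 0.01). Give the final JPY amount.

JPY 139,107

INR 87,500.00 × 0.095855 = HKD 8,387.31
HKD 8,387.31 ÷ 0.060294 = JPY 139,107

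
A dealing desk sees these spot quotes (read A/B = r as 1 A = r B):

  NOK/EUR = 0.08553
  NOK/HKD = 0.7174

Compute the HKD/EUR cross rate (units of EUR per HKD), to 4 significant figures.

1 HKD ÷ 0.7174 = 1.39392 NOK
1.39392 NOK × 0.08553 = 0.119222 EUR

HKD/EUR = 0.1192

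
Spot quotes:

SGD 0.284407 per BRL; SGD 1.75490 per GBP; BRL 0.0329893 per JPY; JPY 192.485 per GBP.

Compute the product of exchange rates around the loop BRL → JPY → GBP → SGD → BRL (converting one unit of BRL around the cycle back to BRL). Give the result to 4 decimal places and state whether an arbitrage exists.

Around BRL → JPY → GBP → SGD → BRL: 1 ÷ 0.0329893 ÷ 192.485 × 1.75490 ÷ 0.284407 = 0.971722
Product < 1; profitable direction is BRL → SGD → GBP → JPY → BRL.

0.9717 (arbitrage exists)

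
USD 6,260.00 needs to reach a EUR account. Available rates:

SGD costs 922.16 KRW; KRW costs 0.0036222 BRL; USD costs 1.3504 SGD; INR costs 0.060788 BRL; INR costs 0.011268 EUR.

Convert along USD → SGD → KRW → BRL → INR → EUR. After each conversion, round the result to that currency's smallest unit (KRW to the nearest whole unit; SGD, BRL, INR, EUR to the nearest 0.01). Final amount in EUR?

EUR 5,234.13

USD 6,260.00 × 1.3504 = SGD 8,453.50
SGD 8,453.50 × 922.16 = KRW 7,795,480
KRW 7,795,480 × 0.0036222 = BRL 28,236.79
BRL 28,236.79 ÷ 0.060788 = INR 464,512.57
INR 464,512.57 × 0.011268 = EUR 5,234.13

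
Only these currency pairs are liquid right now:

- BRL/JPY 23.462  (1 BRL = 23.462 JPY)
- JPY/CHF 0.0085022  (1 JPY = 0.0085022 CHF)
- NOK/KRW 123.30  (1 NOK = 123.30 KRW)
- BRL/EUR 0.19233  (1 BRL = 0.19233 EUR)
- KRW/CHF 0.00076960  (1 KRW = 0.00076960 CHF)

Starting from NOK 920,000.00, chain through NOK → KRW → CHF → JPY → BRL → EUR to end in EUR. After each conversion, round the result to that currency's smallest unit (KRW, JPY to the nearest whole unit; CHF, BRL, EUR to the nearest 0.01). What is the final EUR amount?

EUR 84,171.81

NOK 920,000.00 × 123.30 = KRW 113,436,000
KRW 113,436,000 × 0.00076960 = CHF 87,300.35
CHF 87,300.35 ÷ 0.0085022 = JPY 10,267,972
JPY 10,267,972 ÷ 23.462 = BRL 437,642.66
BRL 437,642.66 × 0.19233 = EUR 84,171.81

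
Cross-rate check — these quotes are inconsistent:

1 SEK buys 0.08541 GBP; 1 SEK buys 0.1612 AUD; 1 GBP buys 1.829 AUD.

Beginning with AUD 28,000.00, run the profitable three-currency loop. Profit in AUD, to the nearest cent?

Profitable loop is AUD → GBP → SEK → AUD:
AUD 28,000.00 ÷ 1.829 = GBP 15,308.91
GBP 15,308.91 ÷ 0.08541 = SEK 179,240.28
SEK 179,240.28 × 0.1612 = AUD 28,893.53
Profit = AUD 28,893.53 − AUD 28,000.00

Profit: AUD 893.53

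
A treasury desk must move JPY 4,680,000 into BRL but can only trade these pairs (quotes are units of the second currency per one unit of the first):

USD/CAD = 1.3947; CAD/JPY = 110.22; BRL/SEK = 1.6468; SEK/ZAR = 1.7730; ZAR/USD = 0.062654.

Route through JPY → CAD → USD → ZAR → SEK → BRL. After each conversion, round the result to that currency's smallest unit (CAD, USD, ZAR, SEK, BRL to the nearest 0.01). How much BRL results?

JPY 4,680,000 ÷ 110.22 = CAD 42,460.53
CAD 42,460.53 ÷ 1.3947 = USD 30,444.20
USD 30,444.20 ÷ 0.062654 = ZAR 485,909.92
ZAR 485,909.92 ÷ 1.7730 = SEK 274,060.87
SEK 274,060.87 ÷ 1.6468 = BRL 166,420.25

BRL 166,420.25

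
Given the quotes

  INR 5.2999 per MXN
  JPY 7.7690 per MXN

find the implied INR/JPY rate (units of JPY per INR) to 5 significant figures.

INR/JPY = 1.4659

1 INR ÷ 5.2999 = 0.188683 MXN
0.188683 MXN × 7.7690 = 1.46588 JPY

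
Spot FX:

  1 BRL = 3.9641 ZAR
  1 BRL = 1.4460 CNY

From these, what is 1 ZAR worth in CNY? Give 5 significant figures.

1 ZAR ÷ 3.9641 = 0.252264 BRL
0.252264 BRL × 1.4460 = 0.364774 CNY

ZAR/CNY = 0.36477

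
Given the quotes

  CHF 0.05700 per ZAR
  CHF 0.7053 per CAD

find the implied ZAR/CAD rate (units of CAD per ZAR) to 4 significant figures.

ZAR/CAD = 0.08082

1 ZAR × 0.05700 = 0.057 CHF
0.057 CHF ÷ 0.7053 = 0.0808167 CAD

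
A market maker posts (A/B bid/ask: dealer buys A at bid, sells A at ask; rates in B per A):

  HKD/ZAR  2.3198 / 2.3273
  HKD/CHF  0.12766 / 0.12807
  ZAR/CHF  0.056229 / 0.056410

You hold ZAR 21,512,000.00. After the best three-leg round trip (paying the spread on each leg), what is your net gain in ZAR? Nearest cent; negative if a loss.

Best loop ZAR → CHF → HKD → ZAR:
ZAR 21,512,000.00 × 0.056229 (sell ZAR at bid) = CHF 1,209,598.25
CHF 1,209,598.25 ÷ 0.12807 (buy HKD at ask) = HKD 9,444,821.18
HKD 9,444,821.18 × 2.3198 (sell HKD at bid) = ZAR 21,910,096.16

Net profit: ZAR 398,096.16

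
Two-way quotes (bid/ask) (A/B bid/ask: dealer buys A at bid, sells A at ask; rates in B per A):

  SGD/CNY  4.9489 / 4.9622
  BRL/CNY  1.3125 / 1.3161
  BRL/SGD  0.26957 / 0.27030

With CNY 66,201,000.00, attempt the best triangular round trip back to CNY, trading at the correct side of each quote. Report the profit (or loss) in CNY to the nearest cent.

Net profit: CNY 904,157.12

Best loop CNY → BRL → SGD → CNY:
CNY 66,201,000.00 ÷ 1.3161 (buy BRL at ask) = BRL 50,300,888.99
BRL 50,300,888.99 × 0.26957 (sell BRL at bid) = SGD 13,559,610.65
SGD 13,559,610.65 × 4.9489 (sell SGD at bid) = CNY 67,105,157.12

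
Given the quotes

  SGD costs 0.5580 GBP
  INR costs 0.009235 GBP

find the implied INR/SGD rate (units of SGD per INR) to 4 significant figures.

1 INR × 0.009235 = 0.009235 GBP
0.009235 GBP ÷ 0.5580 = 0.0165502 SGD

INR/SGD = 0.01655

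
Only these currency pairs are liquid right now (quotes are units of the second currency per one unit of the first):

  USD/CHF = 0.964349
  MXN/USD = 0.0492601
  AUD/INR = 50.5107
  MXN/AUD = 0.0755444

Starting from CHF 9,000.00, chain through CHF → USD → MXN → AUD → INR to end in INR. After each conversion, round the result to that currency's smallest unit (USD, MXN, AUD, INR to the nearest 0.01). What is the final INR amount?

INR 722,933.89

CHF 9,000.00 ÷ 0.964349 = USD 9,332.72
USD 9,332.72 ÷ 0.0492601 = MXN 189,458.00
MXN 189,458.00 × 0.0755444 = AUD 14,312.49
AUD 14,312.49 × 50.5107 = INR 722,933.89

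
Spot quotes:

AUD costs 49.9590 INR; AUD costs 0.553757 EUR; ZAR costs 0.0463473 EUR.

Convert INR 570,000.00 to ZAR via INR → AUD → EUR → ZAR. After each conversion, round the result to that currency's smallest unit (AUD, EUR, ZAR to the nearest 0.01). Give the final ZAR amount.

ZAR 136,318.84

INR 570,000.00 ÷ 49.9590 = AUD 11,409.36
AUD 11,409.36 × 0.553757 = EUR 6,318.01
EUR 6,318.01 ÷ 0.0463473 = ZAR 136,318.84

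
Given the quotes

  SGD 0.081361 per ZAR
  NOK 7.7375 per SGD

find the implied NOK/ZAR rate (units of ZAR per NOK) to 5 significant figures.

1 NOK ÷ 7.7375 = 0.129241 SGD
0.129241 SGD ÷ 0.081361 = 1.58848 ZAR

NOK/ZAR = 1.5885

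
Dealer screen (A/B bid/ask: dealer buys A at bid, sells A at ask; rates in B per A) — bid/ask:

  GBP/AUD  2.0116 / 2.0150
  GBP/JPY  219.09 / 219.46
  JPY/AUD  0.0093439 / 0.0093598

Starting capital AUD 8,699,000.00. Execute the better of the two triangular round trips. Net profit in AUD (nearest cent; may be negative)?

Best loop AUD → GBP → JPY → AUD:
AUD 8,699,000.00 ÷ 2.0150 (buy GBP at ask) = GBP 4,317,121.59
GBP 4,317,121.59 × 219.09 (sell GBP at bid) = JPY 945,838,169
JPY 945,838,169 × 0.0093439 (sell JPY at bid) = AUD 8,837,817.26

Net profit: AUD 138,817.26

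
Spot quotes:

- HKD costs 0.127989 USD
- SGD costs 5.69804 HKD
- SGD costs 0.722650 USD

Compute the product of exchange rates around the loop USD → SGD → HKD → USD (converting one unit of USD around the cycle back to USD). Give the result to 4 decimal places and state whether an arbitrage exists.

1.0092 (arbitrage exists)

Around USD → SGD → HKD → USD: 1 ÷ 0.722650 × 5.69804 × 0.127989 = 1.009183
Product > 1; profitable direction is USD → SGD → HKD → USD.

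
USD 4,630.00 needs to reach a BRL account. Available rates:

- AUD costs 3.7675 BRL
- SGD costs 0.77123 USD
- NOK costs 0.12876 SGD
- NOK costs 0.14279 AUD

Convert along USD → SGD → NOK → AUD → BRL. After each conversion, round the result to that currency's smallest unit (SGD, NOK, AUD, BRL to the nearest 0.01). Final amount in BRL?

BRL 25,082.32

USD 4,630.00 ÷ 0.77123 = SGD 6,003.40
SGD 6,003.40 ÷ 0.12876 = NOK 46,624.73
NOK 46,624.73 × 0.14279 = AUD 6,657.55
AUD 6,657.55 × 3.7675 = BRL 25,082.32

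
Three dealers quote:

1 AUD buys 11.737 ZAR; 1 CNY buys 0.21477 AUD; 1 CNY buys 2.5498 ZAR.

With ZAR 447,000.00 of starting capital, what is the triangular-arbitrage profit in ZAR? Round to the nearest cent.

Profit: ZAR 5,150.40

Profitable loop is ZAR → AUD → CNY → ZAR:
ZAR 447,000.00 ÷ 11.737 = AUD 38,084.69
AUD 38,084.69 ÷ 0.21477 = CNY 177,327.79
CNY 177,327.79 × 2.5498 = ZAR 452,150.40
Profit = ZAR 452,150.40 − ZAR 447,000.00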